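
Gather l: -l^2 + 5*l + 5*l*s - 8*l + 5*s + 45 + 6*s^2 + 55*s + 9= -l^2 + l*(5*s - 3) + 6*s^2 + 60*s + 54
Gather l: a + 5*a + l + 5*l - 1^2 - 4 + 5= 6*a + 6*l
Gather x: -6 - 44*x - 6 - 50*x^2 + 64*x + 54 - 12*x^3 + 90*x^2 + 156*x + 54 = -12*x^3 + 40*x^2 + 176*x + 96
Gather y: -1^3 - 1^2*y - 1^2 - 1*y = -2*y - 2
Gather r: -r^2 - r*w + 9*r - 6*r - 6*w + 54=-r^2 + r*(3 - w) - 6*w + 54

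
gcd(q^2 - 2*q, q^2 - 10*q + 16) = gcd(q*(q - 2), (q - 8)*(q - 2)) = q - 2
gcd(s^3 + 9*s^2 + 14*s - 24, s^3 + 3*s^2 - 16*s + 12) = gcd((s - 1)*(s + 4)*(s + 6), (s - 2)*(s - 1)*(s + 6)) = s^2 + 5*s - 6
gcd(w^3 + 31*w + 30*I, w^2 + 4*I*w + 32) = 1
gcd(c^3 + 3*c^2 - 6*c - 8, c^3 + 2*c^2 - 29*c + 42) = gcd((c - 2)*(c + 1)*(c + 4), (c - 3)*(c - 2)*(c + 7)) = c - 2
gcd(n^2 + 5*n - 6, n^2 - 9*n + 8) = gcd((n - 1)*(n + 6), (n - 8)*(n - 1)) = n - 1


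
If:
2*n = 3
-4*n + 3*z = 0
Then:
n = 3/2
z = 2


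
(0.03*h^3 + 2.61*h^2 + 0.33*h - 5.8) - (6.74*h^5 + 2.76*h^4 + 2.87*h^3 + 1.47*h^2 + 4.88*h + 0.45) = -6.74*h^5 - 2.76*h^4 - 2.84*h^3 + 1.14*h^2 - 4.55*h - 6.25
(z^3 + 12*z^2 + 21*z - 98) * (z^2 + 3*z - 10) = z^5 + 15*z^4 + 47*z^3 - 155*z^2 - 504*z + 980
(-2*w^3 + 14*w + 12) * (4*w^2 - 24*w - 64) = -8*w^5 + 48*w^4 + 184*w^3 - 288*w^2 - 1184*w - 768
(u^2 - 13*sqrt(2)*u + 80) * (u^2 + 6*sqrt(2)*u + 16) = u^4 - 7*sqrt(2)*u^3 - 60*u^2 + 272*sqrt(2)*u + 1280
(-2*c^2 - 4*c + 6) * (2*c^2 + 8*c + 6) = -4*c^4 - 24*c^3 - 32*c^2 + 24*c + 36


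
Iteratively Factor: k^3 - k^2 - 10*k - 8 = (k + 1)*(k^2 - 2*k - 8) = (k + 1)*(k + 2)*(k - 4)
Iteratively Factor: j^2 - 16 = (j - 4)*(j + 4)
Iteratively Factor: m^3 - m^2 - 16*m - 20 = (m - 5)*(m^2 + 4*m + 4) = (m - 5)*(m + 2)*(m + 2)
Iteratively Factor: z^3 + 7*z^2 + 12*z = (z + 3)*(z^2 + 4*z) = (z + 3)*(z + 4)*(z)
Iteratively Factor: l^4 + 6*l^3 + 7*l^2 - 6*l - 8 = (l - 1)*(l^3 + 7*l^2 + 14*l + 8) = (l - 1)*(l + 1)*(l^2 + 6*l + 8) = (l - 1)*(l + 1)*(l + 4)*(l + 2)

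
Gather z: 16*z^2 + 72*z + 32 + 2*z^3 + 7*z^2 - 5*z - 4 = 2*z^3 + 23*z^2 + 67*z + 28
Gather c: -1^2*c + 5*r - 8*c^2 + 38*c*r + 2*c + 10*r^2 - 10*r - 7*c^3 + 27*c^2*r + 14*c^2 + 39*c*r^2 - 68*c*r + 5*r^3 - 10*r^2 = -7*c^3 + c^2*(27*r + 6) + c*(39*r^2 - 30*r + 1) + 5*r^3 - 5*r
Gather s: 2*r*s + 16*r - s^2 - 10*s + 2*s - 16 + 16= 16*r - s^2 + s*(2*r - 8)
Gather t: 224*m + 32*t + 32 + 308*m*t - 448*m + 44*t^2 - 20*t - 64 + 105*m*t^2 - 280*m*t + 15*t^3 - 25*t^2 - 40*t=-224*m + 15*t^3 + t^2*(105*m + 19) + t*(28*m - 28) - 32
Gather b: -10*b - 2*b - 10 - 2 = -12*b - 12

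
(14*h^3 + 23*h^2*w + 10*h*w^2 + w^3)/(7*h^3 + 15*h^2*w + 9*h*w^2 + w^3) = (2*h + w)/(h + w)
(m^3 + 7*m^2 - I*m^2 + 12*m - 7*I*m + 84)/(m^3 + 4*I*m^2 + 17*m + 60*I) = (m + 7)/(m + 5*I)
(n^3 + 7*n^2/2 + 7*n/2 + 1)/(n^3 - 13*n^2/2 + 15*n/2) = (2*n^3 + 7*n^2 + 7*n + 2)/(n*(2*n^2 - 13*n + 15))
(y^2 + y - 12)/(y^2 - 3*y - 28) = (y - 3)/(y - 7)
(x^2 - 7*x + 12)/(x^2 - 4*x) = (x - 3)/x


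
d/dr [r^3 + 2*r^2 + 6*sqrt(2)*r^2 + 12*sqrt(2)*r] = 3*r^2 + 4*r + 12*sqrt(2)*r + 12*sqrt(2)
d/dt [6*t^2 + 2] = 12*t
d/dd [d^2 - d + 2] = 2*d - 1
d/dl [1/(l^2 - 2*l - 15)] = 2*(1 - l)/(-l^2 + 2*l + 15)^2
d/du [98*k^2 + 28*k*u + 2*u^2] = 28*k + 4*u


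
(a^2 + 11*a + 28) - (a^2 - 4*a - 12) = 15*a + 40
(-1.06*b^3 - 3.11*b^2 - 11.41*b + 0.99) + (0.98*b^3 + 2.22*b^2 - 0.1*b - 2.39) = -0.0800000000000001*b^3 - 0.89*b^2 - 11.51*b - 1.4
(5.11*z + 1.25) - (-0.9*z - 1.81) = 6.01*z + 3.06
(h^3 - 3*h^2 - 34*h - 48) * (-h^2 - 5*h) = -h^5 - 2*h^4 + 49*h^3 + 218*h^2 + 240*h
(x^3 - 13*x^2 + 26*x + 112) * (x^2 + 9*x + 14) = x^5 - 4*x^4 - 77*x^3 + 164*x^2 + 1372*x + 1568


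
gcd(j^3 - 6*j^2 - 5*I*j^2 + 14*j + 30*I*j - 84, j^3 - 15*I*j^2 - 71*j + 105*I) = j - 7*I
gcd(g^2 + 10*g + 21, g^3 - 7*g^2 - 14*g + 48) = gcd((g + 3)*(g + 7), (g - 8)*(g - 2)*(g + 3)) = g + 3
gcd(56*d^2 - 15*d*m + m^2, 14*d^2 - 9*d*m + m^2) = 7*d - m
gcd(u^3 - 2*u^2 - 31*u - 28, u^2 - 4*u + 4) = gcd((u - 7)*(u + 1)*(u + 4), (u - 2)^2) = 1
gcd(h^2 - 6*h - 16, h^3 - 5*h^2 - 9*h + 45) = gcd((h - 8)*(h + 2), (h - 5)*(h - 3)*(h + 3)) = 1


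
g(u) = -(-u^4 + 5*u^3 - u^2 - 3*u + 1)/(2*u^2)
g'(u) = -(-4*u^3 + 15*u^2 - 2*u - 3)/(2*u^2) + (-u^4 + 5*u^3 - u^2 - 3*u + 1)/u^3 = u - 5/2 - 3/(2*u^2) + u^(-3)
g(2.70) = -2.12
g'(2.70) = 0.05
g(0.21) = -4.20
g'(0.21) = 71.68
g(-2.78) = 10.71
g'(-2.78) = -5.52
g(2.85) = -2.10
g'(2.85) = 0.21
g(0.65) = 0.21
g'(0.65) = -1.76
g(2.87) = -2.09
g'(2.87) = 0.23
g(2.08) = -1.93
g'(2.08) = -0.66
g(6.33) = 4.93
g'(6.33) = 3.80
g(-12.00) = 102.37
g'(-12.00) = -14.51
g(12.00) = 42.62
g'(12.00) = 9.49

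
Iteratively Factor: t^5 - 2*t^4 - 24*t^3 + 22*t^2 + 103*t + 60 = (t + 1)*(t^4 - 3*t^3 - 21*t^2 + 43*t + 60) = (t - 5)*(t + 1)*(t^3 + 2*t^2 - 11*t - 12) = (t - 5)*(t + 1)*(t + 4)*(t^2 - 2*t - 3) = (t - 5)*(t + 1)^2*(t + 4)*(t - 3)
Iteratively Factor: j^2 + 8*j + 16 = (j + 4)*(j + 4)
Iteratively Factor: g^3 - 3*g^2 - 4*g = (g - 4)*(g^2 + g) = (g - 4)*(g + 1)*(g)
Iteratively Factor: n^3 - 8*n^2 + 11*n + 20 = (n + 1)*(n^2 - 9*n + 20) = (n - 5)*(n + 1)*(n - 4)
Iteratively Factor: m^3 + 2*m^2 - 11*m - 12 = (m + 4)*(m^2 - 2*m - 3) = (m - 3)*(m + 4)*(m + 1)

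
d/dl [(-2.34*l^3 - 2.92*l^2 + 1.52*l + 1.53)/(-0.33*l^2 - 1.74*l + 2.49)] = (0.7722*l^4 + 8.1432*l^3 - 11.8974*l^2 - 13.5318*l + 6.447)/(0.1089*l^4 + 1.1484*l^3 + 1.3842*l^2 - 8.6652*l + 6.2001)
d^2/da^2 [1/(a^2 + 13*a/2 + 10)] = 4*(-4*a^2 - 26*a + (4*a + 13)^2 - 40)/(2*a^2 + 13*a + 20)^3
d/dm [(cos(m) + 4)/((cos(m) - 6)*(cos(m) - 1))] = (cos(m)^2 + 8*cos(m) - 34)*sin(m)/((cos(m) - 6)^2*(cos(m) - 1)^2)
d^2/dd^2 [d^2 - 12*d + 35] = 2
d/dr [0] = 0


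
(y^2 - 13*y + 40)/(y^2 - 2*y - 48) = (y - 5)/(y + 6)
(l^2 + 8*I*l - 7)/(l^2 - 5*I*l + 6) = (l + 7*I)/(l - 6*I)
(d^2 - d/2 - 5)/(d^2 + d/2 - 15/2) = (d + 2)/(d + 3)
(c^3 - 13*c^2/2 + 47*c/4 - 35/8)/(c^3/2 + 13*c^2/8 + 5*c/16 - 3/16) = 2*(8*c^3 - 52*c^2 + 94*c - 35)/(8*c^3 + 26*c^2 + 5*c - 3)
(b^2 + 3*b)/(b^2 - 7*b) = (b + 3)/(b - 7)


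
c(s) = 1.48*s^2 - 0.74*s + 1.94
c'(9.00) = 25.90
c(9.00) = 115.16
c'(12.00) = 34.78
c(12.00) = 206.18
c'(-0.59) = -2.49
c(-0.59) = 2.89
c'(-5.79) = -17.88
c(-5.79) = 55.84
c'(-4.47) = -13.97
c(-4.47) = 34.82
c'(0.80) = 1.63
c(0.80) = 2.30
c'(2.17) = 5.68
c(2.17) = 7.30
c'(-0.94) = -3.52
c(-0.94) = 3.94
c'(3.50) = 9.62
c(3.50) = 17.48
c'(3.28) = 8.97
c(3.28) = 15.44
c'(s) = 2.96*s - 0.74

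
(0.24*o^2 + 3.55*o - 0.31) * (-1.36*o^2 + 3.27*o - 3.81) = -0.3264*o^4 - 4.0432*o^3 + 11.1157*o^2 - 14.5392*o + 1.1811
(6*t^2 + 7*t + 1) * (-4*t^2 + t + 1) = -24*t^4 - 22*t^3 + 9*t^2 + 8*t + 1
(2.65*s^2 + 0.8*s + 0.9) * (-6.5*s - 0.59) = -17.225*s^3 - 6.7635*s^2 - 6.322*s - 0.531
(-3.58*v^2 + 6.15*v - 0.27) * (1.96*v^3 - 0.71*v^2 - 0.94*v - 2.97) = -7.0168*v^5 + 14.5958*v^4 - 1.5305*v^3 + 5.0433*v^2 - 18.0117*v + 0.8019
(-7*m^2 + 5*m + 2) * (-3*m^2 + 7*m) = 21*m^4 - 64*m^3 + 29*m^2 + 14*m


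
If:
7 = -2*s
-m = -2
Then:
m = 2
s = -7/2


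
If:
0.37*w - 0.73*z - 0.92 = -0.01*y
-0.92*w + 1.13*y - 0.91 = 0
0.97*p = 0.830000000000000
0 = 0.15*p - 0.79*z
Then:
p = 0.86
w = 2.73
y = 3.02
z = 0.16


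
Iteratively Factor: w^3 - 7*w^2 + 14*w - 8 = (w - 2)*(w^2 - 5*w + 4) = (w - 4)*(w - 2)*(w - 1)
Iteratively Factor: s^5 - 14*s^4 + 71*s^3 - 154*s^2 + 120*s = (s - 4)*(s^4 - 10*s^3 + 31*s^2 - 30*s) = (s - 4)*(s - 2)*(s^3 - 8*s^2 + 15*s) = (s - 4)*(s - 3)*(s - 2)*(s^2 - 5*s) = (s - 5)*(s - 4)*(s - 3)*(s - 2)*(s)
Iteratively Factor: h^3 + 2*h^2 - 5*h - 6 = (h + 1)*(h^2 + h - 6) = (h - 2)*(h + 1)*(h + 3)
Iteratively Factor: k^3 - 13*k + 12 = (k - 1)*(k^2 + k - 12) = (k - 1)*(k + 4)*(k - 3)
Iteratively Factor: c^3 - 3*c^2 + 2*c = (c)*(c^2 - 3*c + 2) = c*(c - 1)*(c - 2)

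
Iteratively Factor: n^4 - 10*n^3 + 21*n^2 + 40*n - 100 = (n - 2)*(n^3 - 8*n^2 + 5*n + 50) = (n - 5)*(n - 2)*(n^2 - 3*n - 10) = (n - 5)*(n - 2)*(n + 2)*(n - 5)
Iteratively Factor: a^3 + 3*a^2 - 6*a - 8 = (a + 4)*(a^2 - a - 2) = (a + 1)*(a + 4)*(a - 2)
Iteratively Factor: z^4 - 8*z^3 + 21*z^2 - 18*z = (z)*(z^3 - 8*z^2 + 21*z - 18) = z*(z - 3)*(z^2 - 5*z + 6) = z*(z - 3)^2*(z - 2)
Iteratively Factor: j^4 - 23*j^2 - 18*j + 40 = (j - 1)*(j^3 + j^2 - 22*j - 40) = (j - 1)*(j + 2)*(j^2 - j - 20) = (j - 1)*(j + 2)*(j + 4)*(j - 5)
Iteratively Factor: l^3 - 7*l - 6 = (l + 2)*(l^2 - 2*l - 3) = (l + 1)*(l + 2)*(l - 3)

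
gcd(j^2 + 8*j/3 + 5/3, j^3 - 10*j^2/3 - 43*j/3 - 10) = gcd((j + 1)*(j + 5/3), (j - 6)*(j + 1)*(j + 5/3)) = j^2 + 8*j/3 + 5/3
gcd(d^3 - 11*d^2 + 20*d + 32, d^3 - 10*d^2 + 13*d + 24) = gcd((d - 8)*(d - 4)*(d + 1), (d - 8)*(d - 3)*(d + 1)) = d^2 - 7*d - 8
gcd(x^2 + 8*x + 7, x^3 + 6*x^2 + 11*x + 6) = x + 1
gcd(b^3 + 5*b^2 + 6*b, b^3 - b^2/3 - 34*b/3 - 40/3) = b + 2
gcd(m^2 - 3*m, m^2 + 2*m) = m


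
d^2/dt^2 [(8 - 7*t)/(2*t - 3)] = -20/(2*t - 3)^3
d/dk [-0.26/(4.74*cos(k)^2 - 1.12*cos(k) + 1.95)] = (0.2912 - 2.4648*cos(k))*sin(k)/(4.74*cos(k)^2 - 1.12*cos(k) + 1.95)^2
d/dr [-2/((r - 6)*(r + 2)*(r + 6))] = 2*(3*r^2 + 4*r - 36)/(r^6 + 4*r^5 - 68*r^4 - 288*r^3 + 1008*r^2 + 5184*r + 5184)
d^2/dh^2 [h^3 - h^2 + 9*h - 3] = 6*h - 2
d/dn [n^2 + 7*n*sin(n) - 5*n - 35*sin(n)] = 7*n*cos(n) + 2*n + 7*sin(n) - 35*cos(n) - 5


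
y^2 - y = y*(y - 1)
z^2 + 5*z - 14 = (z - 2)*(z + 7)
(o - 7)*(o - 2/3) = o^2 - 23*o/3 + 14/3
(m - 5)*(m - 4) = m^2 - 9*m + 20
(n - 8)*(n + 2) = n^2 - 6*n - 16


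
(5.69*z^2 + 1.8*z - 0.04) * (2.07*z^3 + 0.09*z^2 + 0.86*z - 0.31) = 11.7783*z^5 + 4.2381*z^4 + 4.9726*z^3 - 0.2195*z^2 - 0.5924*z + 0.0124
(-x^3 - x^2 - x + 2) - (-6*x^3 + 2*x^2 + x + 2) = 5*x^3 - 3*x^2 - 2*x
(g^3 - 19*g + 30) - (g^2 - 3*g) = g^3 - g^2 - 16*g + 30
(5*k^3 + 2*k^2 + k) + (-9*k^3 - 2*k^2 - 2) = -4*k^3 + k - 2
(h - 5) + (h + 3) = 2*h - 2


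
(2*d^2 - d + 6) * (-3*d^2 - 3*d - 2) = -6*d^4 - 3*d^3 - 19*d^2 - 16*d - 12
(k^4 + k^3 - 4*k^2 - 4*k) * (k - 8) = k^5 - 7*k^4 - 12*k^3 + 28*k^2 + 32*k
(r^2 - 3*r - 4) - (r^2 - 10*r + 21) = 7*r - 25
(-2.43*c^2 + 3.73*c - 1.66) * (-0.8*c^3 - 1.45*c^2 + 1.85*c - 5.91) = 1.944*c^5 + 0.5395*c^4 - 8.576*c^3 + 23.6688*c^2 - 25.1153*c + 9.8106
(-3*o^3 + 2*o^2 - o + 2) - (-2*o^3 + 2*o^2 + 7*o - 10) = -o^3 - 8*o + 12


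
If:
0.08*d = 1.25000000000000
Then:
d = 15.62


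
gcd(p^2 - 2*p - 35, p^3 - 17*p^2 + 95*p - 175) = p - 7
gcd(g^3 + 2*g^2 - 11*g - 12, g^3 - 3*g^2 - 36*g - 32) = g^2 + 5*g + 4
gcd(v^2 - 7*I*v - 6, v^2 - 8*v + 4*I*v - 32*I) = 1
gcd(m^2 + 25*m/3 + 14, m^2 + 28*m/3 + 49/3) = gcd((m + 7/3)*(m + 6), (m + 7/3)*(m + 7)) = m + 7/3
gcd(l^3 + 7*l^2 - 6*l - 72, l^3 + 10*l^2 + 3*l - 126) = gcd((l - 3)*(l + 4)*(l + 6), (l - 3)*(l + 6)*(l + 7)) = l^2 + 3*l - 18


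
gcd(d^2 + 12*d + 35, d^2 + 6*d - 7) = d + 7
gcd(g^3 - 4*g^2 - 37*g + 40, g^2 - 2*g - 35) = g + 5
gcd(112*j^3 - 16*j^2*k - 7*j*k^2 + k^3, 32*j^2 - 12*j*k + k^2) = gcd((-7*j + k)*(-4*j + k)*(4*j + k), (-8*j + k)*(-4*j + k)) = 4*j - k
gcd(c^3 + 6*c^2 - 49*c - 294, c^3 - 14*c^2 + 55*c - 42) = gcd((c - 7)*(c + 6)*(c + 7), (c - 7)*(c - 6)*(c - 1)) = c - 7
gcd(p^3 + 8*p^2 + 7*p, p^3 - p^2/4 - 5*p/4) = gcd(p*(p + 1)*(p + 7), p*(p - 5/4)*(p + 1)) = p^2 + p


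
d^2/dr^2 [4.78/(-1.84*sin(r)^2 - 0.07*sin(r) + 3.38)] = (64.732672*sin(r)^4 + 1.846992*sin(r)^3 + 21.835518*sin(r)^2 - 2.563036*sin(r) - 59.502396)/(1.84*sin(r)^2 + 0.07*sin(r) - 3.38)^3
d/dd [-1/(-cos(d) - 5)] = sin(d)/(cos(d) + 5)^2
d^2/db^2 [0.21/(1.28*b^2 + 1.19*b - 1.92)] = (-0.688128*b^2 - 0.639744*b + 0.21*(2.56*b + 1.19)*(5.12*b + 2.38) + 1.032192)/(1.28*b^2 + 1.19*b - 1.92)^3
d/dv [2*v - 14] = 2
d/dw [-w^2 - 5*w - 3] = -2*w - 5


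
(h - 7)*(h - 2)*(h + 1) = h^3 - 8*h^2 + 5*h + 14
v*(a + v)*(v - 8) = a*v^2 - 8*a*v + v^3 - 8*v^2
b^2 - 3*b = b*(b - 3)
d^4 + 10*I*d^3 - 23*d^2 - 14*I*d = d*(d + I)*(d + 2*I)*(d + 7*I)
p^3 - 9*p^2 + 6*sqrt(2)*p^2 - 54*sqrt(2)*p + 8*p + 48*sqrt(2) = (p - 8)*(p - 1)*(p + 6*sqrt(2))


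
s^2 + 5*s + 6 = (s + 2)*(s + 3)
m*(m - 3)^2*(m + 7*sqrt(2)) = m^4 - 6*m^3 + 7*sqrt(2)*m^3 - 42*sqrt(2)*m^2 + 9*m^2 + 63*sqrt(2)*m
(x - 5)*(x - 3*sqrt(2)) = x^2 - 5*x - 3*sqrt(2)*x + 15*sqrt(2)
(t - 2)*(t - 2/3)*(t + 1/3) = t^3 - 7*t^2/3 + 4*t/9 + 4/9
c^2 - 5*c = c*(c - 5)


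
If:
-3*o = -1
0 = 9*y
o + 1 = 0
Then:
No Solution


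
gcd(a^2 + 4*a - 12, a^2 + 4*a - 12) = a^2 + 4*a - 12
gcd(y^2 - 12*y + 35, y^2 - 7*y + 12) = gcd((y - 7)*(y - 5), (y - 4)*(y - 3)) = 1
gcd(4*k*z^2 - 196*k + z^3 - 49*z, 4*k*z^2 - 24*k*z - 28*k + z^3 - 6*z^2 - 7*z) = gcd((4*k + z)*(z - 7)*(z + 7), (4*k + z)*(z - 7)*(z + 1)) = 4*k*z - 28*k + z^2 - 7*z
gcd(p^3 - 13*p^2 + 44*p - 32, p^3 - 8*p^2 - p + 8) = p^2 - 9*p + 8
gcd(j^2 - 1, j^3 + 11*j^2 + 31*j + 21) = j + 1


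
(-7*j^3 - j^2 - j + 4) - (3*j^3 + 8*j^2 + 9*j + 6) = -10*j^3 - 9*j^2 - 10*j - 2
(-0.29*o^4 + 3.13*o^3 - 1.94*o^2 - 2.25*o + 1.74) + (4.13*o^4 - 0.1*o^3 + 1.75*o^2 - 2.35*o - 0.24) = 3.84*o^4 + 3.03*o^3 - 0.19*o^2 - 4.6*o + 1.5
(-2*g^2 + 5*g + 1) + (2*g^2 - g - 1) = 4*g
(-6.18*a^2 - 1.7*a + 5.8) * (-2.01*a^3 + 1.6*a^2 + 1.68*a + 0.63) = 12.4218*a^5 - 6.471*a^4 - 24.7604*a^3 + 2.5306*a^2 + 8.673*a + 3.654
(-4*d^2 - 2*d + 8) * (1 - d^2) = 4*d^4 + 2*d^3 - 12*d^2 - 2*d + 8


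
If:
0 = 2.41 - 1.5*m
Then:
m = 1.61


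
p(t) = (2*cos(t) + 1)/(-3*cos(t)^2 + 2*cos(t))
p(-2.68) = 0.19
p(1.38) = 5.08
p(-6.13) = -3.12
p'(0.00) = 0.00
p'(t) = (-6*sin(t)*cos(t) + 2*sin(t))*(2*cos(t) + 1)/(-3*cos(t)^2 + 2*cos(t))^2 - 2*sin(t)/(-3*cos(t)^2 + 2*cos(t)) = 2*(-3*sin(t) + sin(t)/cos(t)^2 - 3*tan(t))/(3*cos(t) - 2)^2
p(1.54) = 18.07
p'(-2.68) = -0.06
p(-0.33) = -3.65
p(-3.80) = 0.17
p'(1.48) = 57.06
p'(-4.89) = 10.98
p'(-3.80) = 0.15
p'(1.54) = 524.23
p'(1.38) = 8.62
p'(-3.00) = -0.01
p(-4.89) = 5.21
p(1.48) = 7.54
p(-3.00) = 0.20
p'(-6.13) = -1.64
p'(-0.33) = 4.66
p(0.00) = -3.00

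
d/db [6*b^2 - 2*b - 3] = 12*b - 2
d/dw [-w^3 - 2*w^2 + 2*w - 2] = -3*w^2 - 4*w + 2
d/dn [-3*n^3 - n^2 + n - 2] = -9*n^2 - 2*n + 1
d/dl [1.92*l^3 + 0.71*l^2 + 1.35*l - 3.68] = 5.76*l^2 + 1.42*l + 1.35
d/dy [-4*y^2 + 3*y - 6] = 3 - 8*y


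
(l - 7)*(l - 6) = l^2 - 13*l + 42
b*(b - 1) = b^2 - b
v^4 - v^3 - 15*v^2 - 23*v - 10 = (v - 5)*(v + 1)^2*(v + 2)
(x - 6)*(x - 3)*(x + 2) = x^3 - 7*x^2 + 36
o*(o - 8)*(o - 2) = o^3 - 10*o^2 + 16*o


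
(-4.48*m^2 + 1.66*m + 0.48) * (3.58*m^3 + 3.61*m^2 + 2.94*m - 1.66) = -16.0384*m^5 - 10.23*m^4 - 5.4602*m^3 + 14.05*m^2 - 1.3444*m - 0.7968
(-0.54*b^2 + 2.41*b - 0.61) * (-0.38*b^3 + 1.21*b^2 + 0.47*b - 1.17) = 0.2052*b^5 - 1.5692*b^4 + 2.8941*b^3 + 1.0264*b^2 - 3.1064*b + 0.7137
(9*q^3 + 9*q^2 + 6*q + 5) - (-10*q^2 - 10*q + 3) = 9*q^3 + 19*q^2 + 16*q + 2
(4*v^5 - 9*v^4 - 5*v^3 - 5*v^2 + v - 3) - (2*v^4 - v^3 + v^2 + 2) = 4*v^5 - 11*v^4 - 4*v^3 - 6*v^2 + v - 5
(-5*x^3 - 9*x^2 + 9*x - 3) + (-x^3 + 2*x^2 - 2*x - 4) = -6*x^3 - 7*x^2 + 7*x - 7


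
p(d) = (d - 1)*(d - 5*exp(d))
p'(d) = d + (1 - 5*exp(d))*(d - 1) - 5*exp(d) = -5*d*exp(d) + 2*d - 1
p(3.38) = -341.47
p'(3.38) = -490.61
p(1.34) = -6.04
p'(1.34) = -23.91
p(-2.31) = 9.29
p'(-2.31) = -4.47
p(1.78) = -21.74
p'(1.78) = -50.22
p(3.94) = -744.27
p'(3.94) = -1006.07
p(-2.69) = 11.18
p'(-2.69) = -5.47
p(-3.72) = 18.13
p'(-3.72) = -7.99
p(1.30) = -5.11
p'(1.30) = -22.25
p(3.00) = -194.86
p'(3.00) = -296.28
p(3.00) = -194.86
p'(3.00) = -296.28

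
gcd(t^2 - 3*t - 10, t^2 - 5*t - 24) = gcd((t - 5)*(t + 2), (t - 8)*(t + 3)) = 1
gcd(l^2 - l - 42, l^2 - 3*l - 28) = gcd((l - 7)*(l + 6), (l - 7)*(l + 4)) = l - 7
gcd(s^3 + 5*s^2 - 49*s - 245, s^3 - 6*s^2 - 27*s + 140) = s^2 - 2*s - 35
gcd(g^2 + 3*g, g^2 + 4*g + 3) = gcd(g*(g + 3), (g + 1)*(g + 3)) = g + 3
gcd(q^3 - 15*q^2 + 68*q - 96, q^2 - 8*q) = q - 8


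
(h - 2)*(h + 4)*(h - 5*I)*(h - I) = h^4 + 2*h^3 - 6*I*h^3 - 13*h^2 - 12*I*h^2 - 10*h + 48*I*h + 40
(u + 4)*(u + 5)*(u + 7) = u^3 + 16*u^2 + 83*u + 140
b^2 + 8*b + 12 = (b + 2)*(b + 6)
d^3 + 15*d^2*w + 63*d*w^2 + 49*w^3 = (d + w)*(d + 7*w)^2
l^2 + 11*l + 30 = (l + 5)*(l + 6)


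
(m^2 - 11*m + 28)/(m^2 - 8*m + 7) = (m - 4)/(m - 1)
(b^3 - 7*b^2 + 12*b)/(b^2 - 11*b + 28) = b*(b - 3)/(b - 7)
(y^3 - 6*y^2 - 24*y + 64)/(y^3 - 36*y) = (y^3 - 6*y^2 - 24*y + 64)/(y*(y^2 - 36))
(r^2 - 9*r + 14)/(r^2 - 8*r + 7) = (r - 2)/(r - 1)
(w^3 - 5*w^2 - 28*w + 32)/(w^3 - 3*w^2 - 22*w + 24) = (w - 8)/(w - 6)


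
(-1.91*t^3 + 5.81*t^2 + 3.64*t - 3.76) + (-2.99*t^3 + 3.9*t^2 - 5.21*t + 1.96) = -4.9*t^3 + 9.71*t^2 - 1.57*t - 1.8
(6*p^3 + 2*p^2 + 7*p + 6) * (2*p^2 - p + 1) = 12*p^5 - 2*p^4 + 18*p^3 + 7*p^2 + p + 6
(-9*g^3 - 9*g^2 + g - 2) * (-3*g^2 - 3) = 27*g^5 + 27*g^4 + 24*g^3 + 33*g^2 - 3*g + 6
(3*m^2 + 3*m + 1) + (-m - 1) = 3*m^2 + 2*m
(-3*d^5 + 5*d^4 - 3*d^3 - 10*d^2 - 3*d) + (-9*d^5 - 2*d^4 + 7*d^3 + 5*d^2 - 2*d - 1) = -12*d^5 + 3*d^4 + 4*d^3 - 5*d^2 - 5*d - 1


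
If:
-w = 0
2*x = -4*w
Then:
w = 0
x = 0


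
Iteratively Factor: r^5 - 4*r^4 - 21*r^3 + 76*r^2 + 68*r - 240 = (r + 2)*(r^4 - 6*r^3 - 9*r^2 + 94*r - 120) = (r - 3)*(r + 2)*(r^3 - 3*r^2 - 18*r + 40) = (r - 5)*(r - 3)*(r + 2)*(r^2 + 2*r - 8) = (r - 5)*(r - 3)*(r - 2)*(r + 2)*(r + 4)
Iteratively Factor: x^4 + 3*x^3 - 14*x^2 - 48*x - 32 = (x + 1)*(x^3 + 2*x^2 - 16*x - 32) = (x - 4)*(x + 1)*(x^2 + 6*x + 8) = (x - 4)*(x + 1)*(x + 2)*(x + 4)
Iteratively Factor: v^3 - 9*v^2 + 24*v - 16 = (v - 4)*(v^2 - 5*v + 4) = (v - 4)*(v - 1)*(v - 4)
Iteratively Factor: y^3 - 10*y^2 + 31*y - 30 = (y - 2)*(y^2 - 8*y + 15) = (y - 3)*(y - 2)*(y - 5)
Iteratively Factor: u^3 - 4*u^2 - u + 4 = (u - 4)*(u^2 - 1) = (u - 4)*(u + 1)*(u - 1)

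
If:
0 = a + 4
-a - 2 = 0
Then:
No Solution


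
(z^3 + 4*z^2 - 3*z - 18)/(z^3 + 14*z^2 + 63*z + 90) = (z^2 + z - 6)/(z^2 + 11*z + 30)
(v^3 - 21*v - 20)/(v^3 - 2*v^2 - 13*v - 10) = (v + 4)/(v + 2)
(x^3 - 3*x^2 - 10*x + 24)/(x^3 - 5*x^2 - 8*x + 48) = (x - 2)/(x - 4)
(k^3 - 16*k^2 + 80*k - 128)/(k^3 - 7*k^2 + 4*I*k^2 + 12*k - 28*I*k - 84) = (k^3 - 16*k^2 + 80*k - 128)/(k^3 + k^2*(-7 + 4*I) + k*(12 - 28*I) - 84)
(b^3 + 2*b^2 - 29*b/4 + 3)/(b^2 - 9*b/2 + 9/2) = (b^2 + 7*b/2 - 2)/(b - 3)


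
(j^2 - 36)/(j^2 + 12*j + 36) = (j - 6)/(j + 6)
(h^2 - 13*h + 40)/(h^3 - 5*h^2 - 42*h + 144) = (h - 5)/(h^2 + 3*h - 18)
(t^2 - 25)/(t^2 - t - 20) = (t + 5)/(t + 4)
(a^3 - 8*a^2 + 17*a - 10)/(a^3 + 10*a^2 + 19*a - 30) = (a^2 - 7*a + 10)/(a^2 + 11*a + 30)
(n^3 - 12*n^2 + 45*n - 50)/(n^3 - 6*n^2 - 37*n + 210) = (n^2 - 7*n + 10)/(n^2 - n - 42)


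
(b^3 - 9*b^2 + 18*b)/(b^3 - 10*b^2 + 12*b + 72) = b*(b - 3)/(b^2 - 4*b - 12)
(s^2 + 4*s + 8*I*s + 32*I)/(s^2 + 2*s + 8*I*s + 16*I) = (s + 4)/(s + 2)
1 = 1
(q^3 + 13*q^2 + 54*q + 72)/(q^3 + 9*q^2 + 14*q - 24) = (q + 3)/(q - 1)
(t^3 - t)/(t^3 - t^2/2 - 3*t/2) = 2*(t - 1)/(2*t - 3)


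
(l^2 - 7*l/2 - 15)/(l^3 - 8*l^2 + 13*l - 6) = (l + 5/2)/(l^2 - 2*l + 1)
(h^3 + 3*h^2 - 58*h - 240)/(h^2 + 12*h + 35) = (h^2 - 2*h - 48)/(h + 7)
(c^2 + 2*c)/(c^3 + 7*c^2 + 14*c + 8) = c/(c^2 + 5*c + 4)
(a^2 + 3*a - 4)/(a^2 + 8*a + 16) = (a - 1)/(a + 4)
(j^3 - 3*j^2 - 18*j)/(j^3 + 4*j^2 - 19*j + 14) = j*(j^2 - 3*j - 18)/(j^3 + 4*j^2 - 19*j + 14)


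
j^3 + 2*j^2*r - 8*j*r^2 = j*(j - 2*r)*(j + 4*r)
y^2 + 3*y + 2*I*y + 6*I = (y + 3)*(y + 2*I)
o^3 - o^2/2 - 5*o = o*(o - 5/2)*(o + 2)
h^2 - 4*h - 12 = (h - 6)*(h + 2)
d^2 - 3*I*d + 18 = (d - 6*I)*(d + 3*I)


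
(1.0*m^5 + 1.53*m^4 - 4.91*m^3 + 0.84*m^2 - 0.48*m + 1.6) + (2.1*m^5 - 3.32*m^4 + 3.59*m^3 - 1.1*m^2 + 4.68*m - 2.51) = 3.1*m^5 - 1.79*m^4 - 1.32*m^3 - 0.26*m^2 + 4.2*m - 0.91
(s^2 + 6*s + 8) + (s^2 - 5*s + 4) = 2*s^2 + s + 12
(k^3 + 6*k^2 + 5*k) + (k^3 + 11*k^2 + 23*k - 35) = 2*k^3 + 17*k^2 + 28*k - 35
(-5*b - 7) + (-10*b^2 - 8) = -10*b^2 - 5*b - 15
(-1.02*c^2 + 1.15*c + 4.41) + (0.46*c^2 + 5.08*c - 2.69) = -0.56*c^2 + 6.23*c + 1.72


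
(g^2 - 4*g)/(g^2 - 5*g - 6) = g*(4 - g)/(-g^2 + 5*g + 6)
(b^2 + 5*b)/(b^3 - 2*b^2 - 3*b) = (b + 5)/(b^2 - 2*b - 3)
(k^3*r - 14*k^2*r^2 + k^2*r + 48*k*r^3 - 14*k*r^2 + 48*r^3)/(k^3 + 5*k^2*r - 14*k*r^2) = r*(k^3 - 14*k^2*r + k^2 + 48*k*r^2 - 14*k*r + 48*r^2)/(k*(k^2 + 5*k*r - 14*r^2))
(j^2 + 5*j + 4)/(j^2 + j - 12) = (j + 1)/(j - 3)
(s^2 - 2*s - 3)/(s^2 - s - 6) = (s + 1)/(s + 2)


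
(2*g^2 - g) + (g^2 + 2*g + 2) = 3*g^2 + g + 2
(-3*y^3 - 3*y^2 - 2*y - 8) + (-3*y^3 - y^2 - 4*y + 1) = -6*y^3 - 4*y^2 - 6*y - 7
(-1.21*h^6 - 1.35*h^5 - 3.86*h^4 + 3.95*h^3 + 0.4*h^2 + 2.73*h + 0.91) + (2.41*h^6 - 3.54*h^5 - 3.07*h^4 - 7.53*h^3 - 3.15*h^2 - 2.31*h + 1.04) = 1.2*h^6 - 4.89*h^5 - 6.93*h^4 - 3.58*h^3 - 2.75*h^2 + 0.42*h + 1.95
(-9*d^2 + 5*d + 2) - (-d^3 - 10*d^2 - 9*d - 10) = d^3 + d^2 + 14*d + 12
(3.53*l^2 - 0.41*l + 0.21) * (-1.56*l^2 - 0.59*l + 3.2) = -5.5068*l^4 - 1.4431*l^3 + 11.2103*l^2 - 1.4359*l + 0.672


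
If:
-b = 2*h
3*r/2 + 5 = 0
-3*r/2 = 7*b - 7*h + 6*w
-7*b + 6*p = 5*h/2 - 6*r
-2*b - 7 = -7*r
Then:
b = -91/6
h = 91/12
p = -1613/144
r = -10/3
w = 219/8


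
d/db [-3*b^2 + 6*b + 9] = 6 - 6*b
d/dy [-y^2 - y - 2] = -2*y - 1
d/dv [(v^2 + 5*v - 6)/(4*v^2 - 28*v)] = 3*(-2*v^2 + 2*v - 7)/(2*v^2*(v^2 - 14*v + 49))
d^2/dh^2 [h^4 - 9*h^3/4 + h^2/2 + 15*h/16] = 12*h^2 - 27*h/2 + 1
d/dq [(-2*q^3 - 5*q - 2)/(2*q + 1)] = (-8*q^3 - 6*q^2 - 1)/(4*q^2 + 4*q + 1)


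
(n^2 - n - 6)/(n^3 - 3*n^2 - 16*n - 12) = (n - 3)/(n^2 - 5*n - 6)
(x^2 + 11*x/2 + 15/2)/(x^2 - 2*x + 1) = (2*x^2 + 11*x + 15)/(2*(x^2 - 2*x + 1))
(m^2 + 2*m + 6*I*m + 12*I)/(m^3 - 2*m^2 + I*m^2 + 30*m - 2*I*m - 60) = (m + 2)/(m^2 - m*(2 + 5*I) + 10*I)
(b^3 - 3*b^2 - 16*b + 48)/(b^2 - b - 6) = (b^2 - 16)/(b + 2)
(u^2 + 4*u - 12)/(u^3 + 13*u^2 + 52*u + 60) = (u - 2)/(u^2 + 7*u + 10)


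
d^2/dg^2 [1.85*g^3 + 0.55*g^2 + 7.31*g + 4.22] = 11.1*g + 1.1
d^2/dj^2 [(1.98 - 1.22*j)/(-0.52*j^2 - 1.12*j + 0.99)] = ((1.04*j + 1.12)*(1.22*j - 1.98)*(2.08*j + 2.24) - (3.8064*j + 0.6736)*(0.52*j^2 + 1.12*j - 0.99))/(0.52*j^2 + 1.12*j - 0.99)^3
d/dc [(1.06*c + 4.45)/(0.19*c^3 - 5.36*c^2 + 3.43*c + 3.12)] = (-0.4028*c^3 + 3.1451*c^2 + 47.704*c - 11.9563)/(0.0361*c^6 - 2.0368*c^5 + 30.033*c^4 - 35.584*c^3 - 21.6815*c^2 + 21.4032*c + 9.7344)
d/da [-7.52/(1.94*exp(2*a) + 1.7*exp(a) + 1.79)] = (29.1776*exp(a) + 12.784)*exp(a)/(1.94*exp(2*a) + 1.7*exp(a) + 1.79)^2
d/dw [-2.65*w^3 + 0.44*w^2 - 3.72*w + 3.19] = -7.95*w^2 + 0.88*w - 3.72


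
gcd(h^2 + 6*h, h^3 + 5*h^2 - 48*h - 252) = h + 6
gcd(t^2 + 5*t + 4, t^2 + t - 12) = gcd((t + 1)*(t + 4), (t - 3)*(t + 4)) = t + 4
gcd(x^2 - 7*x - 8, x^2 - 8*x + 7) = 1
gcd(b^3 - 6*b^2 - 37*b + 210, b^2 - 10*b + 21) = b - 7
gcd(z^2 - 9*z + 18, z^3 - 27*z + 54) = z - 3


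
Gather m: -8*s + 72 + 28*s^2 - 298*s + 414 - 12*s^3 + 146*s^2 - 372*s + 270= -12*s^3 + 174*s^2 - 678*s + 756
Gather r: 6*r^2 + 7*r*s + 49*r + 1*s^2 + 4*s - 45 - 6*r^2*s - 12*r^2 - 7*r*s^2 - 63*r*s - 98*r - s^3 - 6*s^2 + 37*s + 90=r^2*(-6*s - 6) + r*(-7*s^2 - 56*s - 49) - s^3 - 5*s^2 + 41*s + 45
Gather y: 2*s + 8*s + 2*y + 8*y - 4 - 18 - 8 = 10*s + 10*y - 30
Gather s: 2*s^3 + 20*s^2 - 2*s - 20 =2*s^3 + 20*s^2 - 2*s - 20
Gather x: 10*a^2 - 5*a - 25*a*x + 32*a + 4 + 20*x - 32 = 10*a^2 + 27*a + x*(20 - 25*a) - 28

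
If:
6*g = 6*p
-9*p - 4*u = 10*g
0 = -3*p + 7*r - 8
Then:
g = -4*u/19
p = -4*u/19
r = 8/7 - 12*u/133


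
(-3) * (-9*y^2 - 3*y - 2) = 27*y^2 + 9*y + 6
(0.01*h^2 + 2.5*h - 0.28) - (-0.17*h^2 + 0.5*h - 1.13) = 0.18*h^2 + 2.0*h + 0.85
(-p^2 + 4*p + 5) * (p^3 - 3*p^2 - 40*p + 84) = -p^5 + 7*p^4 + 33*p^3 - 259*p^2 + 136*p + 420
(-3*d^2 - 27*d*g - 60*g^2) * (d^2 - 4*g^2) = -3*d^4 - 27*d^3*g - 48*d^2*g^2 + 108*d*g^3 + 240*g^4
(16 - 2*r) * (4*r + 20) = -8*r^2 + 24*r + 320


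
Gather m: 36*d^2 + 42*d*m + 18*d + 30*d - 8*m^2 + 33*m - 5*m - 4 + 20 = 36*d^2 + 48*d - 8*m^2 + m*(42*d + 28) + 16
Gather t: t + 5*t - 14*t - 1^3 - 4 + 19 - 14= -8*t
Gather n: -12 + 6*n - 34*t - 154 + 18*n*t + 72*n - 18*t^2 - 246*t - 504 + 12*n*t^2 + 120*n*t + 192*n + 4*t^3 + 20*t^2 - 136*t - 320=n*(12*t^2 + 138*t + 270) + 4*t^3 + 2*t^2 - 416*t - 990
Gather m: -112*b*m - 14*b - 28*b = -112*b*m - 42*b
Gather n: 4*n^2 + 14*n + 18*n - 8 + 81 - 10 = 4*n^2 + 32*n + 63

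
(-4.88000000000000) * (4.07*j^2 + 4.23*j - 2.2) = -19.8616*j^2 - 20.6424*j + 10.736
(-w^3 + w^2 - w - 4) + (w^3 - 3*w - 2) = w^2 - 4*w - 6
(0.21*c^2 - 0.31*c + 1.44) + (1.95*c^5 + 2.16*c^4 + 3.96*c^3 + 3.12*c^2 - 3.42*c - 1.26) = 1.95*c^5 + 2.16*c^4 + 3.96*c^3 + 3.33*c^2 - 3.73*c + 0.18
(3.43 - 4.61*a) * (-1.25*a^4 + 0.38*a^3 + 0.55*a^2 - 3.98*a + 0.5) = 5.7625*a^5 - 6.0393*a^4 - 1.2321*a^3 + 20.2343*a^2 - 15.9564*a + 1.715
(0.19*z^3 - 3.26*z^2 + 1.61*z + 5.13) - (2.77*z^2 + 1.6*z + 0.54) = 0.19*z^3 - 6.03*z^2 + 0.01*z + 4.59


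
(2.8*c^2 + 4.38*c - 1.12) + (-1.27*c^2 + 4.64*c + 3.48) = 1.53*c^2 + 9.02*c + 2.36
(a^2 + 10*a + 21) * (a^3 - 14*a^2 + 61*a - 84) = a^5 - 4*a^4 - 58*a^3 + 232*a^2 + 441*a - 1764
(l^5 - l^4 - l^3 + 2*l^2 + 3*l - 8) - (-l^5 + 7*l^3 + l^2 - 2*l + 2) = 2*l^5 - l^4 - 8*l^3 + l^2 + 5*l - 10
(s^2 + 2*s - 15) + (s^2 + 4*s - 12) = 2*s^2 + 6*s - 27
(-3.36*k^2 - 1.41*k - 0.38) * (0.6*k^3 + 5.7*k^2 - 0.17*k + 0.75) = -2.016*k^5 - 19.998*k^4 - 7.6938*k^3 - 4.4463*k^2 - 0.9929*k - 0.285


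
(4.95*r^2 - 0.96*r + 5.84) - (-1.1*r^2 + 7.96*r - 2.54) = 6.05*r^2 - 8.92*r + 8.38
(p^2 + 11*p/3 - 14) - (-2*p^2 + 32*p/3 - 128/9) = 3*p^2 - 7*p + 2/9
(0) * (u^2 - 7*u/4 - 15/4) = 0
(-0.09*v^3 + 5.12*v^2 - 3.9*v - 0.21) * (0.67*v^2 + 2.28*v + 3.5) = -0.0603*v^5 + 3.2252*v^4 + 8.7456*v^3 + 8.8873*v^2 - 14.1288*v - 0.735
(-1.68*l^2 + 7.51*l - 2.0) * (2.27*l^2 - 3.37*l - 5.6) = -3.8136*l^4 + 22.7093*l^3 - 20.4407*l^2 - 35.316*l + 11.2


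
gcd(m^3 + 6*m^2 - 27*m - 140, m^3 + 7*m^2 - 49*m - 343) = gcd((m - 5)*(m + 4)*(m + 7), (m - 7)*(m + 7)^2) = m + 7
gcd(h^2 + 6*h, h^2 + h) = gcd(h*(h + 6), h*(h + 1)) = h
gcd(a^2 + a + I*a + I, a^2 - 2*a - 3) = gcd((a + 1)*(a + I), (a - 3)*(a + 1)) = a + 1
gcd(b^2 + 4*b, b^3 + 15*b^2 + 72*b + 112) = b + 4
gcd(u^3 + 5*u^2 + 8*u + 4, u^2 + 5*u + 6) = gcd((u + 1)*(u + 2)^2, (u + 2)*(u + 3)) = u + 2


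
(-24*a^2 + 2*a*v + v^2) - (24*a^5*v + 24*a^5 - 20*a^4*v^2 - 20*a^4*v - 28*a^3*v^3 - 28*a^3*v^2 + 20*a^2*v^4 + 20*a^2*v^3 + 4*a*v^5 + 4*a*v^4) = -24*a^5*v - 24*a^5 + 20*a^4*v^2 + 20*a^4*v + 28*a^3*v^3 + 28*a^3*v^2 - 20*a^2*v^4 - 20*a^2*v^3 - 24*a^2 - 4*a*v^5 - 4*a*v^4 + 2*a*v + v^2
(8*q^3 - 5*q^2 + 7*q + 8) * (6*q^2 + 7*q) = 48*q^5 + 26*q^4 + 7*q^3 + 97*q^2 + 56*q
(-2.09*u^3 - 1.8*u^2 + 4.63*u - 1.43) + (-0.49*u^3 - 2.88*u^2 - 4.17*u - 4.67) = -2.58*u^3 - 4.68*u^2 + 0.46*u - 6.1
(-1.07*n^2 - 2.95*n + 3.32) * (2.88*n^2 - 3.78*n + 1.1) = -3.0816*n^4 - 4.4514*n^3 + 19.5356*n^2 - 15.7946*n + 3.652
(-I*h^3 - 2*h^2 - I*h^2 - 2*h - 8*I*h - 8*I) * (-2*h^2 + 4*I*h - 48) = 2*I*h^5 + 8*h^4 + 2*I*h^4 + 8*h^3 + 56*I*h^3 + 128*h^2 + 56*I*h^2 + 128*h + 384*I*h + 384*I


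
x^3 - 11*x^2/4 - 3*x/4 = x*(x - 3)*(x + 1/4)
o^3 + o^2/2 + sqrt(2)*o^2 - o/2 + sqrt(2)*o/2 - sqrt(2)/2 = (o - 1/2)*(o + 1)*(o + sqrt(2))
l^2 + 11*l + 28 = (l + 4)*(l + 7)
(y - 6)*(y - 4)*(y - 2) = y^3 - 12*y^2 + 44*y - 48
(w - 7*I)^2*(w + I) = w^3 - 13*I*w^2 - 35*w - 49*I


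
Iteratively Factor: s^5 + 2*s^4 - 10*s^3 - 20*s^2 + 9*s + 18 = (s + 3)*(s^4 - s^3 - 7*s^2 + s + 6) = (s + 1)*(s + 3)*(s^3 - 2*s^2 - 5*s + 6) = (s - 1)*(s + 1)*(s + 3)*(s^2 - s - 6) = (s - 1)*(s + 1)*(s + 2)*(s + 3)*(s - 3)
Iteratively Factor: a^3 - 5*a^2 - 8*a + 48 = (a + 3)*(a^2 - 8*a + 16) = (a - 4)*(a + 3)*(a - 4)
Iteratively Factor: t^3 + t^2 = (t)*(t^2 + t) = t^2*(t + 1)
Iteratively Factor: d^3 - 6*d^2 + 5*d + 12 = (d - 4)*(d^2 - 2*d - 3) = (d - 4)*(d - 3)*(d + 1)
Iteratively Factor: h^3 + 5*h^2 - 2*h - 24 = (h + 4)*(h^2 + h - 6) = (h - 2)*(h + 4)*(h + 3)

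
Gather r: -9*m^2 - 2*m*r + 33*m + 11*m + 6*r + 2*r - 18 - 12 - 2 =-9*m^2 + 44*m + r*(8 - 2*m) - 32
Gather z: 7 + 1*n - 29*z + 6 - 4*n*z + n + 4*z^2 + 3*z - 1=2*n + 4*z^2 + z*(-4*n - 26) + 12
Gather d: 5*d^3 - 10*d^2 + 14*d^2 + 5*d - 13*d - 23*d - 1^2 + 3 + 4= 5*d^3 + 4*d^2 - 31*d + 6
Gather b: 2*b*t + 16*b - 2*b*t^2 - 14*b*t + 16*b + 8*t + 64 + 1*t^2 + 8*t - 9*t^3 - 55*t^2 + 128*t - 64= b*(-2*t^2 - 12*t + 32) - 9*t^3 - 54*t^2 + 144*t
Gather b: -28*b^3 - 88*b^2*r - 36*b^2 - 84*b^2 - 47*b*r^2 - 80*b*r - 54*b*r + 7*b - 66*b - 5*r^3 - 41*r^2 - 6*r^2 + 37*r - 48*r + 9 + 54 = -28*b^3 + b^2*(-88*r - 120) + b*(-47*r^2 - 134*r - 59) - 5*r^3 - 47*r^2 - 11*r + 63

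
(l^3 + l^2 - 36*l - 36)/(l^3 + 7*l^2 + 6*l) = (l - 6)/l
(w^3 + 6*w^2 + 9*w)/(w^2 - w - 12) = w*(w + 3)/(w - 4)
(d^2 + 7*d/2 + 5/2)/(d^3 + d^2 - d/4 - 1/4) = 2*(2*d + 5)/(4*d^2 - 1)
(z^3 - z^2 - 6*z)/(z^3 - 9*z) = (z + 2)/(z + 3)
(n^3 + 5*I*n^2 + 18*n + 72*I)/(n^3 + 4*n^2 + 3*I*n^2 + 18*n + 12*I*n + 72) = (n^2 - I*n + 12)/(n^2 + n*(4 - 3*I) - 12*I)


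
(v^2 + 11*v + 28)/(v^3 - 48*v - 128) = (v + 7)/(v^2 - 4*v - 32)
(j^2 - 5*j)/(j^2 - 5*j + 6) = j*(j - 5)/(j^2 - 5*j + 6)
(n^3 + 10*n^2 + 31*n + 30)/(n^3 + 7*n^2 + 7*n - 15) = (n + 2)/(n - 1)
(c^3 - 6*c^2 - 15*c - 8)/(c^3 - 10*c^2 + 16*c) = (c^2 + 2*c + 1)/(c*(c - 2))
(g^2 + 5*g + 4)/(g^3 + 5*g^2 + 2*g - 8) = (g + 1)/(g^2 + g - 2)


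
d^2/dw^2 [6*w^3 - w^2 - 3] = 36*w - 2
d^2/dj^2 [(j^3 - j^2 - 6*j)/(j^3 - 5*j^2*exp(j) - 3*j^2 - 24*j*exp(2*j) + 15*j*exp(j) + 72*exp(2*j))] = (5*j^5*exp(j) + 121*j^4*exp(2*j) + 360*j^3*exp(3*j) - 30*j^3*exp(j) + 4*j^3 + 2304*j^2*exp(4*j) - 432*j^2*exp(2*j) + 288*j*exp(2*j) - 3456*exp(4*j) - 480*exp(3*j))/(j^6 - 15*j^5*exp(j) + 3*j^4*exp(2*j) + 595*j^3*exp(3*j) - 72*j^2*exp(4*j) - 8640*j*exp(5*j) - 13824*exp(6*j))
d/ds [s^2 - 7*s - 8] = 2*s - 7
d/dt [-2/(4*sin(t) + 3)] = 8*cos(t)/(4*sin(t) + 3)^2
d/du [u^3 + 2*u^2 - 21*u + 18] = 3*u^2 + 4*u - 21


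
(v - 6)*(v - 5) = v^2 - 11*v + 30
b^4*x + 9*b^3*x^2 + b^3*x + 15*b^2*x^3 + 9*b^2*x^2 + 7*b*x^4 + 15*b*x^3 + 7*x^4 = (b + x)^2*(b + 7*x)*(b*x + x)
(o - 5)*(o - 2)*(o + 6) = o^3 - o^2 - 32*o + 60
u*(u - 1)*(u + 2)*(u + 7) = u^4 + 8*u^3 + 5*u^2 - 14*u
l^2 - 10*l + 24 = (l - 6)*(l - 4)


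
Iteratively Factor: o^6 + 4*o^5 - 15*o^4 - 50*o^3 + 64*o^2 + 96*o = (o - 3)*(o^5 + 7*o^4 + 6*o^3 - 32*o^2 - 32*o) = o*(o - 3)*(o^4 + 7*o^3 + 6*o^2 - 32*o - 32) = o*(o - 3)*(o + 1)*(o^3 + 6*o^2 - 32) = o*(o - 3)*(o - 2)*(o + 1)*(o^2 + 8*o + 16) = o*(o - 3)*(o - 2)*(o + 1)*(o + 4)*(o + 4)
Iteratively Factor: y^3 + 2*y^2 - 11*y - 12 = (y + 1)*(y^2 + y - 12) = (y + 1)*(y + 4)*(y - 3)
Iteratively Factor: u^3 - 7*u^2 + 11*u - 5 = (u - 1)*(u^2 - 6*u + 5) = (u - 5)*(u - 1)*(u - 1)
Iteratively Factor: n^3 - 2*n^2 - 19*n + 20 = (n + 4)*(n^2 - 6*n + 5) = (n - 1)*(n + 4)*(n - 5)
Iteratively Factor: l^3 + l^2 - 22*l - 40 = (l + 2)*(l^2 - l - 20) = (l - 5)*(l + 2)*(l + 4)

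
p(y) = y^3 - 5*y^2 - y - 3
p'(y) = 3*y^2 - 10*y - 1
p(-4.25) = -165.83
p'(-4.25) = 95.69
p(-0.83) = -6.19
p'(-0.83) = 9.37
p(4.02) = -22.86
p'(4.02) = 7.28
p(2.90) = -23.56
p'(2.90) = -4.77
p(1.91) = -16.18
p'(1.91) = -9.16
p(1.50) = -12.38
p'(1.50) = -9.25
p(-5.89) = -374.91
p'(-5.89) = 161.98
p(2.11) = -17.98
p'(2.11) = -8.74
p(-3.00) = -72.00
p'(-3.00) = 56.00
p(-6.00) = -393.00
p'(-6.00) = 167.00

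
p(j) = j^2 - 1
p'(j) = 2*j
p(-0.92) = -0.15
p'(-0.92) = -1.84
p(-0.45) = -0.80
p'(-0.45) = -0.90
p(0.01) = -1.00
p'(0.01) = 0.02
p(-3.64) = 12.25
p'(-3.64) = -7.28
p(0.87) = -0.24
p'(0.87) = 1.74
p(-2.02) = 3.08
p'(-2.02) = -4.04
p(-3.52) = 11.39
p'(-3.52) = -7.04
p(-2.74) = 6.51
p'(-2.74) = -5.48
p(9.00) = 80.00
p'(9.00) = 18.00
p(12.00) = 143.00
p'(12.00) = 24.00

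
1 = 1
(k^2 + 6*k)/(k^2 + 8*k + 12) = k/(k + 2)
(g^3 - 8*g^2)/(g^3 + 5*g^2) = (g - 8)/(g + 5)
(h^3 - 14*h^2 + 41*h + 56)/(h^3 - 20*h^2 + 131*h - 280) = (h + 1)/(h - 5)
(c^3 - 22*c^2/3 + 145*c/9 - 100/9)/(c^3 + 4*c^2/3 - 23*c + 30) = (3*c^2 - 17*c + 20)/(3*(c^2 + 3*c - 18))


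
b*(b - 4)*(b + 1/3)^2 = b^4 - 10*b^3/3 - 23*b^2/9 - 4*b/9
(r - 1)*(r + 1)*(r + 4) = r^3 + 4*r^2 - r - 4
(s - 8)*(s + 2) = s^2 - 6*s - 16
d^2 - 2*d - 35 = (d - 7)*(d + 5)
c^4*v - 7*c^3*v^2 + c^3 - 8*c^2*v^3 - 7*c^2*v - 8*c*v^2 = c*(c - 8*v)*(c + v)*(c*v + 1)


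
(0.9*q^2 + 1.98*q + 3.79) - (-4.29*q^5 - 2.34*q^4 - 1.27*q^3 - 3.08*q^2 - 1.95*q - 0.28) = 4.29*q^5 + 2.34*q^4 + 1.27*q^3 + 3.98*q^2 + 3.93*q + 4.07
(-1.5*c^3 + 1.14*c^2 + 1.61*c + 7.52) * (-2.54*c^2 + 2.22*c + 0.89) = 3.81*c^5 - 6.2256*c^4 - 2.8936*c^3 - 14.512*c^2 + 18.1273*c + 6.6928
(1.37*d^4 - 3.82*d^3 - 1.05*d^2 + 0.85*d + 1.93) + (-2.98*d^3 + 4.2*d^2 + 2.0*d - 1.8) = 1.37*d^4 - 6.8*d^3 + 3.15*d^2 + 2.85*d + 0.13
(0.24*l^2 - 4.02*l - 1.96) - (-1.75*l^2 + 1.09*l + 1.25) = 1.99*l^2 - 5.11*l - 3.21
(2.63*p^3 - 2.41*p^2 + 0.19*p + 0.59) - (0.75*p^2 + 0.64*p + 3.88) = 2.63*p^3 - 3.16*p^2 - 0.45*p - 3.29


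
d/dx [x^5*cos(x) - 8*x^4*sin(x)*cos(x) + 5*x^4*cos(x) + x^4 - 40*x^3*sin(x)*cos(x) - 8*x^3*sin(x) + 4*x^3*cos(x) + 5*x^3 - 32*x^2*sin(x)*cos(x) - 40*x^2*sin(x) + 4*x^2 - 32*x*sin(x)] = -x^5*sin(x) - 8*x^4*cos(2*x) + 5*sqrt(2)*x^4*cos(x + pi/4) - 4*x^3*sin(x) - 16*x^3*sin(2*x) + 12*x^3*cos(x) - 40*x^3*cos(2*x) + 4*x^3 - 24*x^2*sin(x) - 60*x^2*sin(2*x) - 28*x^2*cos(x) - 32*x^2*cos(2*x) + 15*x^2 - 80*x*sin(x) - 32*x*sin(2*x) - 32*x*cos(x) + 8*x - 32*sin(x)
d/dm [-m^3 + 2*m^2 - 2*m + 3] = -3*m^2 + 4*m - 2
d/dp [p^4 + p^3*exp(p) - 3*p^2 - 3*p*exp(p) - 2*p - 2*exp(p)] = p^3*exp(p) + 4*p^3 + 3*p^2*exp(p) - 3*p*exp(p) - 6*p - 5*exp(p) - 2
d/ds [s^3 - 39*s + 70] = 3*s^2 - 39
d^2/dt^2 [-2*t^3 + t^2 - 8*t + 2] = 2 - 12*t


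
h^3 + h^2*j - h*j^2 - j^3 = (h - j)*(h + j)^2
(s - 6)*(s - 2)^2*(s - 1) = s^4 - 11*s^3 + 38*s^2 - 52*s + 24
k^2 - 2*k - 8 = (k - 4)*(k + 2)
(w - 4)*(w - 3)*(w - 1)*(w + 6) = w^4 - 2*w^3 - 29*w^2 + 102*w - 72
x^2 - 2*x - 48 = (x - 8)*(x + 6)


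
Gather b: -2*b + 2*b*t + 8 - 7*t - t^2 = b*(2*t - 2) - t^2 - 7*t + 8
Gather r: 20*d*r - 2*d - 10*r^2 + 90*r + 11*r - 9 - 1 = -2*d - 10*r^2 + r*(20*d + 101) - 10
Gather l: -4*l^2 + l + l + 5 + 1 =-4*l^2 + 2*l + 6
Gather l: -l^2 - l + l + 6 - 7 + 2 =1 - l^2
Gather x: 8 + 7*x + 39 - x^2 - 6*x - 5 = -x^2 + x + 42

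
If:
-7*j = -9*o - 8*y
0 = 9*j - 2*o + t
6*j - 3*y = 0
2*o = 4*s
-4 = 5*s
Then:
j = 8/5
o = -8/5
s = -4/5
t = -88/5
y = 16/5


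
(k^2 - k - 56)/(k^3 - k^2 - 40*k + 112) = (k - 8)/(k^2 - 8*k + 16)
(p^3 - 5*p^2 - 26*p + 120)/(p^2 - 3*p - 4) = (p^2 - p - 30)/(p + 1)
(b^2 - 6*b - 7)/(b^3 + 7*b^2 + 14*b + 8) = (b - 7)/(b^2 + 6*b + 8)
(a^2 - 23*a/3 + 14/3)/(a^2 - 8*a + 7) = (a - 2/3)/(a - 1)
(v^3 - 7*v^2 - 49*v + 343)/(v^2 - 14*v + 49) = v + 7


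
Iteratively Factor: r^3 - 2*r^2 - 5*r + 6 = (r + 2)*(r^2 - 4*r + 3) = (r - 3)*(r + 2)*(r - 1)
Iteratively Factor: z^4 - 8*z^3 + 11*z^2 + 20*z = (z)*(z^3 - 8*z^2 + 11*z + 20) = z*(z - 4)*(z^2 - 4*z - 5) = z*(z - 4)*(z + 1)*(z - 5)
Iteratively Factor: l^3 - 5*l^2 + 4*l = (l)*(l^2 - 5*l + 4) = l*(l - 1)*(l - 4)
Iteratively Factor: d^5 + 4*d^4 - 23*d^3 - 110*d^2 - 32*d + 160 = (d - 5)*(d^4 + 9*d^3 + 22*d^2 - 32) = (d - 5)*(d - 1)*(d^3 + 10*d^2 + 32*d + 32) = (d - 5)*(d - 1)*(d + 4)*(d^2 + 6*d + 8) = (d - 5)*(d - 1)*(d + 2)*(d + 4)*(d + 4)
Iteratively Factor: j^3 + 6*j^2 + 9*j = (j + 3)*(j^2 + 3*j) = j*(j + 3)*(j + 3)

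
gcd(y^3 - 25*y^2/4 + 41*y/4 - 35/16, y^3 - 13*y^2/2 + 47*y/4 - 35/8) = y^2 - 6*y + 35/4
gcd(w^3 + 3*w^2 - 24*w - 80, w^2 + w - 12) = w + 4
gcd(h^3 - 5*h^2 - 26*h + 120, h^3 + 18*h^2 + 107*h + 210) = h + 5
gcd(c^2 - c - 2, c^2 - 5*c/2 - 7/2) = c + 1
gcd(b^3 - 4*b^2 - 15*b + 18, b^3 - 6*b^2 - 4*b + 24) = b - 6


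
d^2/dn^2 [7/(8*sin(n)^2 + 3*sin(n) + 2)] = 7*(-256*sin(n)^4 - 72*sin(n)^3 + 439*sin(n)^2 + 150*sin(n) - 14)/(8*sin(n)^2 + 3*sin(n) + 2)^3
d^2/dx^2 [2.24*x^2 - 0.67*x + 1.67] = 4.48000000000000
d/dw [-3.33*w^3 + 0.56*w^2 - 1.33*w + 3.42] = -9.99*w^2 + 1.12*w - 1.33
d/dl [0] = 0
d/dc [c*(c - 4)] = 2*c - 4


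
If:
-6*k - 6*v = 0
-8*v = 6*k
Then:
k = 0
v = 0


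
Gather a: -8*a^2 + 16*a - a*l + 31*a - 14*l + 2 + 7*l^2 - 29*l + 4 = -8*a^2 + a*(47 - l) + 7*l^2 - 43*l + 6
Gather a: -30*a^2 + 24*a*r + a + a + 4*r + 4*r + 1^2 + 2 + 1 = -30*a^2 + a*(24*r + 2) + 8*r + 4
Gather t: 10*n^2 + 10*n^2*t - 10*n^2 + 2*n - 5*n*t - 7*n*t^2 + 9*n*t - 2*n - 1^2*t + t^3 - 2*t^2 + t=t^3 + t^2*(-7*n - 2) + t*(10*n^2 + 4*n)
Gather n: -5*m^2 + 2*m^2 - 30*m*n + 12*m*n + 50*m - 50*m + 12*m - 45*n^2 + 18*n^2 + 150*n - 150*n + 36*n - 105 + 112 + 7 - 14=-3*m^2 + 12*m - 27*n^2 + n*(36 - 18*m)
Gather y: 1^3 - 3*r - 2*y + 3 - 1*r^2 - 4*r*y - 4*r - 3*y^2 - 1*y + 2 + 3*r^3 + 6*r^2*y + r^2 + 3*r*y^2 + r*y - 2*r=3*r^3 - 9*r + y^2*(3*r - 3) + y*(6*r^2 - 3*r - 3) + 6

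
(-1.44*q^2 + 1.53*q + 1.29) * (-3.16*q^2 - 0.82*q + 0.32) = 4.5504*q^4 - 3.654*q^3 - 5.7918*q^2 - 0.5682*q + 0.4128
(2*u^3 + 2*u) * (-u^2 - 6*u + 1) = -2*u^5 - 12*u^4 - 12*u^2 + 2*u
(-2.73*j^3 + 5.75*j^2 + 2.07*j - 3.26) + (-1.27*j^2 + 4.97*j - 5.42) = -2.73*j^3 + 4.48*j^2 + 7.04*j - 8.68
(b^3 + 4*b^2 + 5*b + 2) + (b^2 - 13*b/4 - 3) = b^3 + 5*b^2 + 7*b/4 - 1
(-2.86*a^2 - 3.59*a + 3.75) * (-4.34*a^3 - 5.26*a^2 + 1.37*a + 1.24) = 12.4124*a^5 + 30.6242*a^4 - 1.3098*a^3 - 28.1897*a^2 + 0.6859*a + 4.65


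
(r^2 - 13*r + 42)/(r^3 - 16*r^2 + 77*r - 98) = (r - 6)/(r^2 - 9*r + 14)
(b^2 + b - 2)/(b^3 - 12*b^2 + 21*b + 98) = (b - 1)/(b^2 - 14*b + 49)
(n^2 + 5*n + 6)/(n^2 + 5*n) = (n^2 + 5*n + 6)/(n*(n + 5))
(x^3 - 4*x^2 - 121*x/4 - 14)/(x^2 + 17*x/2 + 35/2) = (x^2 - 15*x/2 - 4)/(x + 5)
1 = 1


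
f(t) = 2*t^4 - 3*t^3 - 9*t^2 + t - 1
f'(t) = 8*t^3 - 9*t^2 - 18*t + 1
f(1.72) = -23.67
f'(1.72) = -15.88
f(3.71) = 104.54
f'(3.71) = 218.86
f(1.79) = -24.72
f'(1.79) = -14.17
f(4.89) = 581.47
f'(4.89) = 633.21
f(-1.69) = 2.40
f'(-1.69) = -32.90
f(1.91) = -26.21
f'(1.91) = -10.47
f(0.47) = -2.73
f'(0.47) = -8.62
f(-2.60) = 79.68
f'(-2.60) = -153.65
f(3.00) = 2.00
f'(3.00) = 82.00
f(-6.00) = 2909.00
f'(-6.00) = -1943.00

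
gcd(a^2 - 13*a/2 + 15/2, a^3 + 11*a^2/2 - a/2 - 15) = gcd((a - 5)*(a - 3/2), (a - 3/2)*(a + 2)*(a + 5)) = a - 3/2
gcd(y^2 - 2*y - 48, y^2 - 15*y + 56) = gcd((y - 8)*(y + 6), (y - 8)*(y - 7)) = y - 8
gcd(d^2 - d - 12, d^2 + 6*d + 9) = d + 3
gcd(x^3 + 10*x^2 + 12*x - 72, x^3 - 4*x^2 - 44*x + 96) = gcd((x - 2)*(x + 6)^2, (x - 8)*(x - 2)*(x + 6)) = x^2 + 4*x - 12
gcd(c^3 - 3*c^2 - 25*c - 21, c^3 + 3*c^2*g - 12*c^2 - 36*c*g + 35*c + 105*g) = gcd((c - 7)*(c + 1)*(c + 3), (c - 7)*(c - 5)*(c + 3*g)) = c - 7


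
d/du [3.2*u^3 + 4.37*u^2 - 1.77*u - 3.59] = 9.6*u^2 + 8.74*u - 1.77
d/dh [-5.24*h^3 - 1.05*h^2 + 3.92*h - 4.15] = -15.72*h^2 - 2.1*h + 3.92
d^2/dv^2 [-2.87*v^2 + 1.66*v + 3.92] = -5.74000000000000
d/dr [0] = 0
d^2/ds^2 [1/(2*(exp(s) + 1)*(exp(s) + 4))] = (4*exp(3*s) + 15*exp(2*s) + 9*exp(s) - 20)*exp(s)/(2*(exp(6*s) + 15*exp(5*s) + 87*exp(4*s) + 245*exp(3*s) + 348*exp(2*s) + 240*exp(s) + 64))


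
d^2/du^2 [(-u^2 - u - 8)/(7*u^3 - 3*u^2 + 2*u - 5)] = 2*(-49*u^6 - 147*u^5 - 2247*u^4 + 1098*u^3 - 717*u^2 - 651*u + 53)/(343*u^9 - 441*u^8 + 483*u^7 - 1014*u^6 + 768*u^5 - 591*u^4 + 713*u^3 - 285*u^2 + 150*u - 125)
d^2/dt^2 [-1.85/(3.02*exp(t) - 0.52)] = (-16.87274*exp(t) - 2.90524)*exp(t)/(3.02*exp(t) - 0.52)^3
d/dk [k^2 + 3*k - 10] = 2*k + 3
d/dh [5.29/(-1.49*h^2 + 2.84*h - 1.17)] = (15.7642*h - 15.0236)/(1.49*h^2 - 2.84*h + 1.17)^2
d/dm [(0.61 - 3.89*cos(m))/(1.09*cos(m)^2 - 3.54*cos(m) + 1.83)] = (-4.2401*cos(m)^2 + 1.3298*cos(m) + 4.9593)*sin(m)/(1.1881*cos(m)^4 - 7.7172*cos(m)^3 + 16.521*cos(m)^2 - 12.9564*cos(m) + 3.3489)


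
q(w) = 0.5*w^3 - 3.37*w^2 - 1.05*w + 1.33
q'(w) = 1.5*w^2 - 6.74*w - 1.05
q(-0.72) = 0.15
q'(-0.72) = 4.58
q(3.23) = -20.37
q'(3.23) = -7.17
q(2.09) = -11.02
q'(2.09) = -8.58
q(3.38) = -21.41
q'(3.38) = -6.69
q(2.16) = -11.62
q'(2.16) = -8.61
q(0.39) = 0.44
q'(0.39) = -3.45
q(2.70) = -16.23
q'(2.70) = -8.31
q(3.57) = -22.62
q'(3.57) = -5.99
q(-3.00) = -39.35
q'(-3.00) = 32.67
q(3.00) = -18.65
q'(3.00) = -7.77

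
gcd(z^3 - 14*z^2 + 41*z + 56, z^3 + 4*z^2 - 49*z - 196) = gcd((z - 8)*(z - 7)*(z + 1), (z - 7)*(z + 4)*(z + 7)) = z - 7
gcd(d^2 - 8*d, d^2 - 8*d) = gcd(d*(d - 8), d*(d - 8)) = d^2 - 8*d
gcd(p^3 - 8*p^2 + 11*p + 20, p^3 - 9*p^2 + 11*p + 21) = p + 1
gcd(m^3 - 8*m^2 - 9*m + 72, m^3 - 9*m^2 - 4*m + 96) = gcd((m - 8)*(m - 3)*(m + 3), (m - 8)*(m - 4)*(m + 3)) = m^2 - 5*m - 24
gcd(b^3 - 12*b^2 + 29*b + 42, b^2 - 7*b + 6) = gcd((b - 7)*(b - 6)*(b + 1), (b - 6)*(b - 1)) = b - 6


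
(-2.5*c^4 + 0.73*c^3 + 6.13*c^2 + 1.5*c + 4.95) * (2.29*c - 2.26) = -5.725*c^5 + 7.3217*c^4 + 12.3879*c^3 - 10.4188*c^2 + 7.9455*c - 11.187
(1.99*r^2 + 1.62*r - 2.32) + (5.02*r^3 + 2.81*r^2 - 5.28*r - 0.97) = 5.02*r^3 + 4.8*r^2 - 3.66*r - 3.29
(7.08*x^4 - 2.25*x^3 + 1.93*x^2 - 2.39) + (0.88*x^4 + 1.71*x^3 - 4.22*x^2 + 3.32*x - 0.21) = 7.96*x^4 - 0.54*x^3 - 2.29*x^2 + 3.32*x - 2.6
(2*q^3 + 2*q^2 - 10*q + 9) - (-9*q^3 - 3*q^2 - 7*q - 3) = 11*q^3 + 5*q^2 - 3*q + 12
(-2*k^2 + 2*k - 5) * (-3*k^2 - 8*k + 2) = 6*k^4 + 10*k^3 - 5*k^2 + 44*k - 10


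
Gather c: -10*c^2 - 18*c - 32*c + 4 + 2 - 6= -10*c^2 - 50*c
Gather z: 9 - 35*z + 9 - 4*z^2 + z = -4*z^2 - 34*z + 18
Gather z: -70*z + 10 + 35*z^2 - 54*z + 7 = 35*z^2 - 124*z + 17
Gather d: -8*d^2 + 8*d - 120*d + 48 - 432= -8*d^2 - 112*d - 384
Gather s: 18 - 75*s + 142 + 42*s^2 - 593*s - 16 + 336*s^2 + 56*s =378*s^2 - 612*s + 144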